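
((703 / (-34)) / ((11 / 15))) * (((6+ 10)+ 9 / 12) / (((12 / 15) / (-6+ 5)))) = 3532575 / 5984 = 590.34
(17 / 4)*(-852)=-3621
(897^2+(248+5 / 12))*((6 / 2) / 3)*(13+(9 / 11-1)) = 453939583 / 44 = 10316808.70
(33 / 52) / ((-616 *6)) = -1 / 5824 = -0.00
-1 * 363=-363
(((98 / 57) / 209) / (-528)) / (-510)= 49 / 1603966320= 0.00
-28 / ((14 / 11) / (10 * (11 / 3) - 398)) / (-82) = -11924 / 123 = -96.94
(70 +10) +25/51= 4105/51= 80.49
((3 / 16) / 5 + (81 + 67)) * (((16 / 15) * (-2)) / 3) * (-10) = 47372 / 45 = 1052.71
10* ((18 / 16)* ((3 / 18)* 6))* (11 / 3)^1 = 165 / 4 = 41.25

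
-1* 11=-11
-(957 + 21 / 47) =-45000 / 47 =-957.45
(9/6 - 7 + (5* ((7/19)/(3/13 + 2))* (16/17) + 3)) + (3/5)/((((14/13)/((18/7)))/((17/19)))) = -2023913/4589830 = -0.44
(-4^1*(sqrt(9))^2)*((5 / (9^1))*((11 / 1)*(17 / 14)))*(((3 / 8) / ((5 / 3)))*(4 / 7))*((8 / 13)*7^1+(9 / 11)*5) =-183753 / 637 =-288.47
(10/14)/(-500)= -1/700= -0.00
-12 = -12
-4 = -4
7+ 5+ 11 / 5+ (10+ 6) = 151 / 5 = 30.20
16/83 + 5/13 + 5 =6018/1079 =5.58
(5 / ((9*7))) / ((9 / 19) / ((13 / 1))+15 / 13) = 1235 / 18522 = 0.07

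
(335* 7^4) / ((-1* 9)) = -804335 / 9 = -89370.56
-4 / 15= -0.27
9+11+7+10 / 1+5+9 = 51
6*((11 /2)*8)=264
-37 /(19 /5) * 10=-1850 /19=-97.37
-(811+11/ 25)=-20286/ 25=-811.44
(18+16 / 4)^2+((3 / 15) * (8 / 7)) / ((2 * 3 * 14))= 355742 / 735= 484.00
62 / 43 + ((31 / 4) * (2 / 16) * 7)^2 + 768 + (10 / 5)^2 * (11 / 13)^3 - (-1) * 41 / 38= 1505215101237 / 1838027776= 818.93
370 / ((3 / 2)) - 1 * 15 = 695 / 3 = 231.67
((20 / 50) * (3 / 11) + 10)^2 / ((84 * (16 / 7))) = 19321 / 36300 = 0.53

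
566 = 566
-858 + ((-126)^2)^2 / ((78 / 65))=210038622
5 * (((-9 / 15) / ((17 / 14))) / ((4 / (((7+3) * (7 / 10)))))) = -147 / 34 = -4.32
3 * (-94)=-282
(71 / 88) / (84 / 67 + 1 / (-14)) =33299 / 48796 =0.68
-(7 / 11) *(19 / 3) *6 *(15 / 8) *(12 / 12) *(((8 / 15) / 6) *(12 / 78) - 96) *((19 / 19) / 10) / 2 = 933527 / 4290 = 217.61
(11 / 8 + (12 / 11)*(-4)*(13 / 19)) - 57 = -97997 / 1672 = -58.61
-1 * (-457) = 457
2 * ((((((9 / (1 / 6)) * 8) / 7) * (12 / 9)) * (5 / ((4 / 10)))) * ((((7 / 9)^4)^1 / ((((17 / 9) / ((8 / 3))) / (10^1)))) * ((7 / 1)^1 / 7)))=43904000 / 4131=10627.94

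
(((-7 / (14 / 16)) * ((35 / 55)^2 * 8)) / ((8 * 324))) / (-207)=98 / 2028807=0.00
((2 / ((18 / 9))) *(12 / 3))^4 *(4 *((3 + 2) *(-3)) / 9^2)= -5120 / 27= -189.63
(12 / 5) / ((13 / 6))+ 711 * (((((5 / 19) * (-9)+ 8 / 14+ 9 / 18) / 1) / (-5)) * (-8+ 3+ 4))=-3169683 / 17290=-183.32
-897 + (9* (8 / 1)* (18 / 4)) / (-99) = -9903 / 11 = -900.27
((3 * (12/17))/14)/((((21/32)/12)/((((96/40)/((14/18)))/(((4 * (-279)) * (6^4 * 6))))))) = -8/8134245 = -0.00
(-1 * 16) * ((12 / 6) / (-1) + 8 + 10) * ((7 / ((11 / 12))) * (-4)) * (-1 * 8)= -688128 / 11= -62557.09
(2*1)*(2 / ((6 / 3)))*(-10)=-20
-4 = -4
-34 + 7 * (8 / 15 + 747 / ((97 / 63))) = 4897367 / 1455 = 3365.89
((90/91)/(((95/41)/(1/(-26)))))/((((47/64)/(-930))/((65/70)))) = 10981440/568841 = 19.30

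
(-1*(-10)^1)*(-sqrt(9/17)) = -30*sqrt(17)/17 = -7.28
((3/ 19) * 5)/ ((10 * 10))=3/ 380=0.01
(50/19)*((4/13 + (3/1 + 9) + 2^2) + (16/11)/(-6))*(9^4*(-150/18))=-6280335000/2717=-2311496.14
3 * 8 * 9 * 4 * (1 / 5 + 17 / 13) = 84672 / 65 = 1302.65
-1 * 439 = -439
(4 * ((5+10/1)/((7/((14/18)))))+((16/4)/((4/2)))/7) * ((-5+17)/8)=73/7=10.43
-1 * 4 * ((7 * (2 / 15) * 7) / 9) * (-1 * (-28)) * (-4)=43904 / 135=325.21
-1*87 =-87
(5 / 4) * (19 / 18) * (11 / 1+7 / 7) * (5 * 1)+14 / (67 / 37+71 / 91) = 184447 / 2181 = 84.57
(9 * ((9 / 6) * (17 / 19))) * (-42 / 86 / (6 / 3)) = -9639 / 3268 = -2.95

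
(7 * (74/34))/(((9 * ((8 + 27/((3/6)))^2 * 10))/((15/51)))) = 259/19996488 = 0.00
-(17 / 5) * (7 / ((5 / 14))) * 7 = -466.48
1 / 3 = 0.33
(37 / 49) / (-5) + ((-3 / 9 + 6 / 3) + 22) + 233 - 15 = 177514 / 735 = 241.52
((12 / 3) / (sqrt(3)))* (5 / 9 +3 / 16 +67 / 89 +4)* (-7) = -493045* sqrt(3) / 9612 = -88.85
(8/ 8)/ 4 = 1/ 4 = 0.25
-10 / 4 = -5 / 2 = -2.50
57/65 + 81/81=122/65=1.88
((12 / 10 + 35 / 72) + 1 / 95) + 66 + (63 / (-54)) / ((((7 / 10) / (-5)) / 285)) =3341609 / 1368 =2442.70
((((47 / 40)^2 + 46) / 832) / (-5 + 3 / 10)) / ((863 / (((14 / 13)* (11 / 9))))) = -5837293 / 315869598720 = -0.00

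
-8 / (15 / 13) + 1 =-89 / 15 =-5.93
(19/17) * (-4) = -76/17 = -4.47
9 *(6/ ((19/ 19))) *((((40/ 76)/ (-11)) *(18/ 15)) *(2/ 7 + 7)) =-33048/ 1463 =-22.59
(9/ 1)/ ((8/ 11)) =99/ 8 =12.38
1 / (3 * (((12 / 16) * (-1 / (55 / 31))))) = -220 / 279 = -0.79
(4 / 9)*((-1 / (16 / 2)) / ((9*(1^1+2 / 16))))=-4 / 729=-0.01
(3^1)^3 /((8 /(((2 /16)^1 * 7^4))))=64827 /64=1012.92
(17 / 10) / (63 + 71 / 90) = 153 / 5741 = 0.03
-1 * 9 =-9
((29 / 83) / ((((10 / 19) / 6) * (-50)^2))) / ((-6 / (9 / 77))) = -4959 / 159775000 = -0.00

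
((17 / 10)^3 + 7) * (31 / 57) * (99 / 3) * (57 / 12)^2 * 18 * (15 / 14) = 2083976829 / 22400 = 93034.68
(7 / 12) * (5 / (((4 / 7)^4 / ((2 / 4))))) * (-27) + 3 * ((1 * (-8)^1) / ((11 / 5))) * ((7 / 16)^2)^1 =-8366505 / 22528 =-371.38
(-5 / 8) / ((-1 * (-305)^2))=1 / 148840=0.00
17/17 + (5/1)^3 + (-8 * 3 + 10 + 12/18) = 338/3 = 112.67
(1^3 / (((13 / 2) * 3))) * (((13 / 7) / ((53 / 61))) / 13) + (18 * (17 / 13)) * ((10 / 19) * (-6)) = -20432362 / 274911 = -74.32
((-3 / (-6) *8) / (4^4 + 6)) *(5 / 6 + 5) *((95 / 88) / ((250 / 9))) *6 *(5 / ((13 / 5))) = 5985 / 149864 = 0.04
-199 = -199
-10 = -10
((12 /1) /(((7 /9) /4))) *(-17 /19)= -7344 /133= -55.22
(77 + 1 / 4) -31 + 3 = 197 / 4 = 49.25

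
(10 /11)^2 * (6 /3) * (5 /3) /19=1000 /6897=0.14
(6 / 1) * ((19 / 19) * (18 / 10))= 54 / 5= 10.80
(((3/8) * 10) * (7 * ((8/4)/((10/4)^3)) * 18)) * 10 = 3024/5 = 604.80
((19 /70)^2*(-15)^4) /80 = 146205 /3136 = 46.62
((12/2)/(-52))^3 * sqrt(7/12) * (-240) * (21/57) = 0.10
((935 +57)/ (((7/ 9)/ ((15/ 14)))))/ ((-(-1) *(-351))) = -2480/ 637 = -3.89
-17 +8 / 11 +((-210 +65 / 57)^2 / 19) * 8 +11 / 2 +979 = 26259240431 / 1358082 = 19335.53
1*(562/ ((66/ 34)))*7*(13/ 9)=869414/ 297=2927.32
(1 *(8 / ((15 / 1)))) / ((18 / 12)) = 16 / 45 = 0.36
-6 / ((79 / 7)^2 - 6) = -294 / 5947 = -0.05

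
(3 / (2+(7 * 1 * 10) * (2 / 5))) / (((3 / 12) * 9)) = 2 / 45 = 0.04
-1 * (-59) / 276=59 / 276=0.21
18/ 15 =6/ 5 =1.20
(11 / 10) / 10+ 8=811 / 100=8.11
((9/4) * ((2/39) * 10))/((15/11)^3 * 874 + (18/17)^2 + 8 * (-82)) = 0.00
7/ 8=0.88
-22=-22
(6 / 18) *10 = 10 / 3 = 3.33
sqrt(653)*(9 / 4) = 9*sqrt(653) / 4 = 57.50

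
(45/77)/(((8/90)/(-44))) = -2025/7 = -289.29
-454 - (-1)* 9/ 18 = -907/ 2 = -453.50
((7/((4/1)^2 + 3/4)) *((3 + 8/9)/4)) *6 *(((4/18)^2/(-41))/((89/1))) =-1960/59409369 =-0.00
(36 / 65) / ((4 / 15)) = 27 / 13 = 2.08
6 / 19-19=-355 / 19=-18.68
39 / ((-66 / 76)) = -494 / 11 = -44.91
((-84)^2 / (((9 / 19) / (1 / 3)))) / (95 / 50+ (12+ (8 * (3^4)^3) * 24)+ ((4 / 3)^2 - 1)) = 446880 / 9183301801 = 0.00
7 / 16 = 0.44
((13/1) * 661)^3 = 634504103857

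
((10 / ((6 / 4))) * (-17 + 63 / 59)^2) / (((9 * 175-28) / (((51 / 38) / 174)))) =4418000 / 523622463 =0.01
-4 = -4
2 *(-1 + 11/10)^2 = 1/50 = 0.02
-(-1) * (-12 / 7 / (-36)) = 1 / 21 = 0.05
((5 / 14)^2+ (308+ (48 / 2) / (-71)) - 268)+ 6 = 637207 / 13916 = 45.79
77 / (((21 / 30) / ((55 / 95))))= 1210 / 19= 63.68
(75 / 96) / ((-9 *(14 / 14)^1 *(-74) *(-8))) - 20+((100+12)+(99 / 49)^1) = 785473847 / 8354304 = 94.02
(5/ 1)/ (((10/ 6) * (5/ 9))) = 27/ 5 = 5.40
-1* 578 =-578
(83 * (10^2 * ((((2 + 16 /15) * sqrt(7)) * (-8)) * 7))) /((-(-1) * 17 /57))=-81247040 * sqrt(7) /17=-12644674.27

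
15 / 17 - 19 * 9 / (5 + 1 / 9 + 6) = -24663 / 1700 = -14.51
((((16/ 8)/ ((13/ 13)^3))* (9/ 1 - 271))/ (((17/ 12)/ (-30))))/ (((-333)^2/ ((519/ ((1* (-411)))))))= -3626080/ 28695609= -0.13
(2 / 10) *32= 32 / 5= 6.40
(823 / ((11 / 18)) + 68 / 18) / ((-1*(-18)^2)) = -33425 / 8019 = -4.17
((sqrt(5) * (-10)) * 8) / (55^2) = -16 * sqrt(5) / 605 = -0.06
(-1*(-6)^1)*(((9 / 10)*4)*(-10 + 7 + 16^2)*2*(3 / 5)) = 163944 / 25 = 6557.76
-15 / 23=-0.65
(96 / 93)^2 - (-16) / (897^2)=823934992 / 773229249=1.07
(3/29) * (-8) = -0.83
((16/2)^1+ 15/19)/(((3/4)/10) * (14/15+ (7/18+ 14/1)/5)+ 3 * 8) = 0.36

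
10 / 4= 5 / 2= 2.50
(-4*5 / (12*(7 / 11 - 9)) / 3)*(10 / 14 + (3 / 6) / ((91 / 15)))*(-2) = -7975 / 75348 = -0.11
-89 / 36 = -2.47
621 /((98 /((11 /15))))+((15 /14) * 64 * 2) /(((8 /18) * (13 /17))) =2600001 /6370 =408.16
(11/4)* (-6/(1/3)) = -99/2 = -49.50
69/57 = 23/19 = 1.21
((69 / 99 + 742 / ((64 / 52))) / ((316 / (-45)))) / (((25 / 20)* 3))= -22.92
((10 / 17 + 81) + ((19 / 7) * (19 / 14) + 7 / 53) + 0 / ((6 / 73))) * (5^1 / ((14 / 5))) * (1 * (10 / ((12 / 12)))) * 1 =1525.07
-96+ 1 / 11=-1055 / 11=-95.91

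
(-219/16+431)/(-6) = -6677/96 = -69.55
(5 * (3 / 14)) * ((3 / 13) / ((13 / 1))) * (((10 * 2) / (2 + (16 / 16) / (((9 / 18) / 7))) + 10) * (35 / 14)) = 10125 / 18928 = 0.53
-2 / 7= -0.29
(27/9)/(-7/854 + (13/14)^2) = 35868/10211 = 3.51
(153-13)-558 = -418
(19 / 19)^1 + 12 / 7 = 19 / 7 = 2.71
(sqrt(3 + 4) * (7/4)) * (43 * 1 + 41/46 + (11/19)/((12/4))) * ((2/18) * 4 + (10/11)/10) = 42883519 * sqrt(7)/1038312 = 109.27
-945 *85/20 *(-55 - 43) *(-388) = -152713890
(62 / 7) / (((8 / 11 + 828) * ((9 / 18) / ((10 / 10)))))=341 / 15953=0.02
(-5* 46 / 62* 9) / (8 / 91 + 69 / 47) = -885339 / 41261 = -21.46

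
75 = 75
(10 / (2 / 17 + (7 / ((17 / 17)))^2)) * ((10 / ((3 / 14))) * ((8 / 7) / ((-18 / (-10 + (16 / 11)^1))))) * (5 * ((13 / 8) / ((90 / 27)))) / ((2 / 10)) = 1038700 / 16533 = 62.83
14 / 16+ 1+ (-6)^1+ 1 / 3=-91 / 24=-3.79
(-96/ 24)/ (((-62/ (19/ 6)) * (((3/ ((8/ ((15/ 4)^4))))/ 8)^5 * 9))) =22431240793630814765056/ 67632729158763027191162109375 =0.00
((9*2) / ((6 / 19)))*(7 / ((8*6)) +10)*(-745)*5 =-34467425 / 16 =-2154214.06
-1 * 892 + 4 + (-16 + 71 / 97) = -903.27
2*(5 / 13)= 10 / 13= 0.77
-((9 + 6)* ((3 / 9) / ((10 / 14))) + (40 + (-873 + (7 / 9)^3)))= 601811 / 729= 825.53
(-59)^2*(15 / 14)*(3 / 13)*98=1096515 / 13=84347.31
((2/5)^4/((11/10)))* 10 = 0.23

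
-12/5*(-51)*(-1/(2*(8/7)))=-1071/20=-53.55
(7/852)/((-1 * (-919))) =0.00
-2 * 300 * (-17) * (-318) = -3243600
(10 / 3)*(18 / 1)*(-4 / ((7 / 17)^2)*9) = -624240 / 49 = -12739.59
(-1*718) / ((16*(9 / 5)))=-1795 / 72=-24.93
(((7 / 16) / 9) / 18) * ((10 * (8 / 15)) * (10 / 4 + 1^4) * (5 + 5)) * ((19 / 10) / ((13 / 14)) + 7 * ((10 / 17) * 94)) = 196.15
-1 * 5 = -5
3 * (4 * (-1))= -12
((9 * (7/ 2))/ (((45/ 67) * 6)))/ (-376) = -469/ 22560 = -0.02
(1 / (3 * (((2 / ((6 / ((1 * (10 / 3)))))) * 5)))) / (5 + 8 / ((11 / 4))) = 11 / 1450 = 0.01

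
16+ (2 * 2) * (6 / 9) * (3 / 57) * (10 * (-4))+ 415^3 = 71473385.39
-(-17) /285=17 /285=0.06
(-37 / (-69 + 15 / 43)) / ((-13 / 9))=-1591 / 4264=-0.37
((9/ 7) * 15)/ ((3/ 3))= 135/ 7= 19.29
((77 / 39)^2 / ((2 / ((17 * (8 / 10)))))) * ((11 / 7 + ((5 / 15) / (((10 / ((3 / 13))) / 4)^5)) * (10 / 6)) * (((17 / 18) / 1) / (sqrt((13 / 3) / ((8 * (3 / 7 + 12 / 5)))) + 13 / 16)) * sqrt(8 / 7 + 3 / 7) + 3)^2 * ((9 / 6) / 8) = 2057 * (136450177500 * sqrt(30030) + 3818757552808 * sqrt(77) + 43902844610625)^2 / (53512789265698546875000 * (4 * sqrt(30030) + 1287)^2) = 100.12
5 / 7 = 0.71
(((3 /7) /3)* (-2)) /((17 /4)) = -8 /119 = -0.07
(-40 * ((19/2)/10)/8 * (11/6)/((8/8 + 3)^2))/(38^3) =-11/1108992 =-0.00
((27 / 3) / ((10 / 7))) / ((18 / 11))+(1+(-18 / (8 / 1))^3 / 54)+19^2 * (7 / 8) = 205129 / 640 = 320.51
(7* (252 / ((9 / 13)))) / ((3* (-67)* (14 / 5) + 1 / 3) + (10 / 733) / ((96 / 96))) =-4002180 / 883453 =-4.53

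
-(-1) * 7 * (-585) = -4095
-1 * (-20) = 20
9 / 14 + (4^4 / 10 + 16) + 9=3587 / 70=51.24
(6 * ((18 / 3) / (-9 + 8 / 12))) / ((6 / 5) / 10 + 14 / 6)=-81 / 46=-1.76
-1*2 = -2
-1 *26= -26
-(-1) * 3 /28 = 3 /28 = 0.11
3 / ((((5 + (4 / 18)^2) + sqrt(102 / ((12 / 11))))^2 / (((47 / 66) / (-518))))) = -68786501589 / 648171593606350 + 10215890343 * sqrt(374) / 2268600577622225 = -0.00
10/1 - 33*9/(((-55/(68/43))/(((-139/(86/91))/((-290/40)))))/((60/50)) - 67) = 10128429478/706291903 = 14.34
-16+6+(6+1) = -3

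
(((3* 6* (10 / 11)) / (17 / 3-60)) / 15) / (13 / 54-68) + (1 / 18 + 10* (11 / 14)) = 6541150183 / 826633962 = 7.91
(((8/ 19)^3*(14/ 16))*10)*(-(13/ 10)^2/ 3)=-0.37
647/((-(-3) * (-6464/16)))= -647/1212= -0.53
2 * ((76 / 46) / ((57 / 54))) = 72 / 23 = 3.13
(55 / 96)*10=275 / 48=5.73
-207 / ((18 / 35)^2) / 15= -5635 / 108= -52.18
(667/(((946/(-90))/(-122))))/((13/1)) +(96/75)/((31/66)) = 2850904938/4765475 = 598.24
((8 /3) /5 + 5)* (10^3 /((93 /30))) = 1784.95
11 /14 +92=92.79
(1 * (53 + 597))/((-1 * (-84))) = 325/42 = 7.74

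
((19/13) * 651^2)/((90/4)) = 1789382/65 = 27528.95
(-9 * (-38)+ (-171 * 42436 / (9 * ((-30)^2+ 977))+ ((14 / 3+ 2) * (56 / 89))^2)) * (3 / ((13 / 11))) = -102980221850 / 579840963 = -177.60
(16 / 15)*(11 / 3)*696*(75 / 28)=51040 / 7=7291.43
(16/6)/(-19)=-8/57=-0.14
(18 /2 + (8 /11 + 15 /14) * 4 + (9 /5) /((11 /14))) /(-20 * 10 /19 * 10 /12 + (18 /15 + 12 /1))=36879 /8834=4.17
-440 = -440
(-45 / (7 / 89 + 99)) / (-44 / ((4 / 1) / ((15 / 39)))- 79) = 52065 / 9541076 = 0.01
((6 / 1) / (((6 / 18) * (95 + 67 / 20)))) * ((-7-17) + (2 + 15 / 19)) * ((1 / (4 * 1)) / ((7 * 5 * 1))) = -7254 / 261611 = -0.03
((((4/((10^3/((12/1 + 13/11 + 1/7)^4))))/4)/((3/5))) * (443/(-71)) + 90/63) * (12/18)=-40730070122864/187189943325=-217.59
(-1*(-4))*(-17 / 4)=-17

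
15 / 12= 5 / 4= 1.25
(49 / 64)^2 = 2401 / 4096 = 0.59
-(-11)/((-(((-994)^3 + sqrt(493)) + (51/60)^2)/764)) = 1344640000*sqrt(493)/154325711675879106502721 + 1320581409706257600/154325711675879106502721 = 0.00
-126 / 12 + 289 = 557 / 2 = 278.50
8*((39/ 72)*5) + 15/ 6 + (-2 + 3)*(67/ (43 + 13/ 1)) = 25.36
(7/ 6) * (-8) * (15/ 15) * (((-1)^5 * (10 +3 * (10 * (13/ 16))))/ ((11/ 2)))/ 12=175/ 36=4.86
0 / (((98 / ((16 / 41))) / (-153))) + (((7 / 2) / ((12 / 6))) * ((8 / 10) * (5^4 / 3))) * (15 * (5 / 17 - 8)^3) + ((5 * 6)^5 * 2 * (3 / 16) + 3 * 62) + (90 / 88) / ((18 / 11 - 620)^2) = 6465421318370761423 / 909243093008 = 7110773.09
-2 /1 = -2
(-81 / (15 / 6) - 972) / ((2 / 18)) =-45198 / 5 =-9039.60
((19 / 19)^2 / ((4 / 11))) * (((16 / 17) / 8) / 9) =11 / 306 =0.04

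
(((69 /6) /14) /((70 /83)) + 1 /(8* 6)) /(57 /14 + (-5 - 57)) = -11699 /681240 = -0.02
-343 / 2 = -171.50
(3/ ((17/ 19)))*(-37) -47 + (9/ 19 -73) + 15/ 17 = -78393/ 323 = -242.70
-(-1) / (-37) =-1 / 37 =-0.03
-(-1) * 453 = 453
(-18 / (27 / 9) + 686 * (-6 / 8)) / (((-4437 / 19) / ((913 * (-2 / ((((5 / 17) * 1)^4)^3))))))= -206296561081232848897 / 21240234375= -9712536944.70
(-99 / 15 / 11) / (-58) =3 / 290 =0.01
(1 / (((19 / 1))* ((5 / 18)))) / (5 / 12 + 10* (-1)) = -216 / 10925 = -0.02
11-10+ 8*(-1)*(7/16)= -5/2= -2.50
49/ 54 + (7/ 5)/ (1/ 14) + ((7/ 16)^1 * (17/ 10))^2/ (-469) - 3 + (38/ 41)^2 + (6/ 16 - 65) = -3601219695661/ 77847782400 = -46.26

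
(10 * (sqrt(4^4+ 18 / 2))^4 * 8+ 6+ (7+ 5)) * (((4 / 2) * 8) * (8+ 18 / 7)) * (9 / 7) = 8552228544 / 7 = 1221746934.86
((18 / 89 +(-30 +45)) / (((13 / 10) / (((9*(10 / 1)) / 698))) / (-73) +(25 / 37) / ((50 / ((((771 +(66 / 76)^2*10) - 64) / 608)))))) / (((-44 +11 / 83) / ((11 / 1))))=59917510930780800 / 1921222331871671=31.19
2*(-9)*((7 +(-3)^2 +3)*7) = -2394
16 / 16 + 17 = 18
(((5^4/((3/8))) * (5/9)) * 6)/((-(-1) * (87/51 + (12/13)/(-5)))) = 55250000/15129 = 3651.93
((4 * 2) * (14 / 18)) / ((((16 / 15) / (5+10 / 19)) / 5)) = 161.18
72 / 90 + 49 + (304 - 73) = 1404 / 5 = 280.80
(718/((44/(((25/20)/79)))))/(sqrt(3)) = 1795 * sqrt(3)/20856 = 0.15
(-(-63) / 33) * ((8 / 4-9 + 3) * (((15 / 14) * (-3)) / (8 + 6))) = 135 / 77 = 1.75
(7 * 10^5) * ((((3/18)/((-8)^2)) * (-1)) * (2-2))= 0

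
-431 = -431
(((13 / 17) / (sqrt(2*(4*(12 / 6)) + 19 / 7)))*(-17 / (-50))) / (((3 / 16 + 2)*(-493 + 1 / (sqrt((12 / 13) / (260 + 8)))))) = -38454*sqrt(917) / 20869659125 - 26*sqrt(2396121) / 20869659125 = -0.00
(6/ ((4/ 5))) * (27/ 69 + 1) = 240/ 23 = 10.43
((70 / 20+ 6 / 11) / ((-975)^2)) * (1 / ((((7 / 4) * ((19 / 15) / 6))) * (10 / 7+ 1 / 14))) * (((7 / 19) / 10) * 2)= 712 / 1258310625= 0.00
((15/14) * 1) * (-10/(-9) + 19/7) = 4.10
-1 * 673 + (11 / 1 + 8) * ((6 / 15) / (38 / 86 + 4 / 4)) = -103498 / 155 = -667.73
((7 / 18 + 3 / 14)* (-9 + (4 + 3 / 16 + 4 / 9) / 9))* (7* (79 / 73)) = -38.77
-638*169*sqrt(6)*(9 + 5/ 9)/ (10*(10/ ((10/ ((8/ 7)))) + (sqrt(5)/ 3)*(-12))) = 16227211*sqrt(6)/ 10845 + 113590477*sqrt(30)/ 21690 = 32349.35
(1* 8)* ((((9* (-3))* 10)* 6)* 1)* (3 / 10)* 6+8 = -23320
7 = 7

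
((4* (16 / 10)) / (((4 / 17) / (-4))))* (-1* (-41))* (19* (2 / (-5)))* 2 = 1695104 / 25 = 67804.16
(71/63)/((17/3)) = 71/357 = 0.20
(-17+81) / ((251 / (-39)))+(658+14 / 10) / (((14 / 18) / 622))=661788678 / 1255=527321.66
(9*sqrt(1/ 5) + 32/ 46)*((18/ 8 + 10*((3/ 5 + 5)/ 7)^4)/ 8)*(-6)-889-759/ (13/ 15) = -66081997/ 37375-85671*sqrt(5)/ 10000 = -1787.24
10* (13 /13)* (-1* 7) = -70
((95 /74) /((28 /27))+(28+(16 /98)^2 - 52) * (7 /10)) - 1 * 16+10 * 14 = 11011381 /101528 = 108.46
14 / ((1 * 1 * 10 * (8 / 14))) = 49 / 20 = 2.45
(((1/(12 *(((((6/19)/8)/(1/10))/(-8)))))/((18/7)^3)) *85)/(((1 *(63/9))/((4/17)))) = -1862/6561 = -0.28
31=31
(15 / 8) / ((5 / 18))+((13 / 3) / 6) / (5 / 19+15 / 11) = 44027 / 6120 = 7.19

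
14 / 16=7 / 8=0.88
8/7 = 1.14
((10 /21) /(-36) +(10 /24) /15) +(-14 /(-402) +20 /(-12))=-81919 /50652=-1.62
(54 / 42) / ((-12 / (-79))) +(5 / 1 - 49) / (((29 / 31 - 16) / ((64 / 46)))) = 3767761 / 300748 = 12.53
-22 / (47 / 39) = -858 / 47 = -18.26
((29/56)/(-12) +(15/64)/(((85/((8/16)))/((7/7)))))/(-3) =1909/137088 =0.01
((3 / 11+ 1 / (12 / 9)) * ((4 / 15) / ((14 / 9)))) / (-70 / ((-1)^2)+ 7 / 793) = -2379 / 949718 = -0.00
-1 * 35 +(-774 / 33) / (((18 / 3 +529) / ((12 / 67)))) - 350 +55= -130120446 / 394295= -330.01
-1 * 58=-58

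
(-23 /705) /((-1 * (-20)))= -23 /14100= -0.00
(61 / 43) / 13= 0.11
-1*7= -7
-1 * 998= -998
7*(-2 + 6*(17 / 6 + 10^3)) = 42105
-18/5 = -3.60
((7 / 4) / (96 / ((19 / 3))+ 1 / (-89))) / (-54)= -1691 / 790344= -0.00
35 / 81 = 0.43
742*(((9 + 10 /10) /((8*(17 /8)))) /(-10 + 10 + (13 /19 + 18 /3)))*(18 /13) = 2537640 /28067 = 90.41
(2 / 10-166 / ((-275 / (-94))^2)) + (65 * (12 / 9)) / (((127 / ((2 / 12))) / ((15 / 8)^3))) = -45352717937 / 2458720000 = -18.45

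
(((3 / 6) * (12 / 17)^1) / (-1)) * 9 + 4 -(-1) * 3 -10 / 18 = 500 / 153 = 3.27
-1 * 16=-16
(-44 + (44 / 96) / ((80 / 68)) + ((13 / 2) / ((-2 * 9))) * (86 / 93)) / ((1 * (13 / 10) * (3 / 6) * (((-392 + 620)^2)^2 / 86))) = -253056161 / 117616483206144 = -0.00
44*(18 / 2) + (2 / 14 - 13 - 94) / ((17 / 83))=-880 / 7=-125.71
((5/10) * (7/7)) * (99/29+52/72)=2159/1044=2.07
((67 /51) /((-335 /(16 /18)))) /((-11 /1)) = 8 /25245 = 0.00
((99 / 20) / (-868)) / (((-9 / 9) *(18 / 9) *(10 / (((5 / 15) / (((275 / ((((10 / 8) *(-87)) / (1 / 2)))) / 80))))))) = -261 / 43400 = -0.01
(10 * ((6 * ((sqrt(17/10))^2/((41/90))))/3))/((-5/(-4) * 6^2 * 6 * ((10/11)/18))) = 1122/205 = 5.47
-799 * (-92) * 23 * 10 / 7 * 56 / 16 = 8453420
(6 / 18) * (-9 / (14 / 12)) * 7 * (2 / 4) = -9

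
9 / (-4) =-9 / 4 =-2.25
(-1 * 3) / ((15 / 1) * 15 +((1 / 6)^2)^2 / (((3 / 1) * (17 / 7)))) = -198288 / 14871607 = -0.01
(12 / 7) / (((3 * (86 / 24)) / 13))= 624 / 301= 2.07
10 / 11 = 0.91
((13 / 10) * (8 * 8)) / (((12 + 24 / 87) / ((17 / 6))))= 25636 / 1335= 19.20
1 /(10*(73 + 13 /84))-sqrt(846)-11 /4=-31.83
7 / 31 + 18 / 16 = 335 / 248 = 1.35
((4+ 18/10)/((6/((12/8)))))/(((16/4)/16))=29/5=5.80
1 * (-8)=-8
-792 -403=-1195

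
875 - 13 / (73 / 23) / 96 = 6131701 / 7008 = 874.96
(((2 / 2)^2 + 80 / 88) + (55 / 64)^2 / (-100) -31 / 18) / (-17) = -17125 / 1622016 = -0.01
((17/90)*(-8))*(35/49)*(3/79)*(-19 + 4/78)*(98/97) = 703528/896571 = 0.78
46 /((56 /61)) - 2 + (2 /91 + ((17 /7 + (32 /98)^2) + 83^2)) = 866430969 /124852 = 6939.66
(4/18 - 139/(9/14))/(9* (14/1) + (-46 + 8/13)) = -351/131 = -2.68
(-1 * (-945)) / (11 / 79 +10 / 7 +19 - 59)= -522585 / 21253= -24.59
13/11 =1.18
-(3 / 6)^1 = -1 / 2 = -0.50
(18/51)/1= 0.35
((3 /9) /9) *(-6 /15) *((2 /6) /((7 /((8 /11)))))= -0.00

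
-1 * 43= -43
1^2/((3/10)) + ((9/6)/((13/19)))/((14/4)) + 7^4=656554/273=2404.96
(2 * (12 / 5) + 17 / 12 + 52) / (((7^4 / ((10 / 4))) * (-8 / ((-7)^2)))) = -499 / 1344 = -0.37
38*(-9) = -342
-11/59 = -0.19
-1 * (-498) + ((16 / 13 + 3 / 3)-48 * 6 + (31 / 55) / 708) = 107435863 / 506220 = 212.23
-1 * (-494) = 494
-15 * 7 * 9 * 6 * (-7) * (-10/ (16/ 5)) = -496125/ 4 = -124031.25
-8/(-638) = 4/319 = 0.01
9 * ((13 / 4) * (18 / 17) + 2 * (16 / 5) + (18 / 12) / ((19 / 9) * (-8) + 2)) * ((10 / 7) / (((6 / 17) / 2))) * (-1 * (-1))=665661 / 938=709.66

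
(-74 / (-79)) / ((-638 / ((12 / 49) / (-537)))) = 148 / 221037971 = 0.00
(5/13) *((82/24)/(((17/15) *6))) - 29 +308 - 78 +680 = 881.19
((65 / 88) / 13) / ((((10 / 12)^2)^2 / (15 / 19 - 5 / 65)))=2592 / 30875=0.08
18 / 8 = 9 / 4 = 2.25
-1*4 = -4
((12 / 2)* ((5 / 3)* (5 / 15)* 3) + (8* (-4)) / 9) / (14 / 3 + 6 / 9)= 29 / 24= 1.21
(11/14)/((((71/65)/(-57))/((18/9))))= -40755/497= -82.00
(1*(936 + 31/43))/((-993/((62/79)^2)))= -154832476/266484459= -0.58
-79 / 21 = -3.76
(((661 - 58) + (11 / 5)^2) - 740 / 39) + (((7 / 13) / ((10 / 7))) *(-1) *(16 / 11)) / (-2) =6318524 / 10725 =589.14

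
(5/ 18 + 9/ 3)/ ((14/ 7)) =59/ 36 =1.64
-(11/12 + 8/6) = -9/4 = -2.25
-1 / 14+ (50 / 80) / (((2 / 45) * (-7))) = -2.08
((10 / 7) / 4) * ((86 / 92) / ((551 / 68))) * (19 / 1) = 3655 / 4669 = 0.78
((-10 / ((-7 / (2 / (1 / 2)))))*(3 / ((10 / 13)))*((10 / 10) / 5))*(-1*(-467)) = 72852 / 35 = 2081.49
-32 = -32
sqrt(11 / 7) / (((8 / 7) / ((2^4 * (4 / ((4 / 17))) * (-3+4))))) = 34 * sqrt(77) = 298.35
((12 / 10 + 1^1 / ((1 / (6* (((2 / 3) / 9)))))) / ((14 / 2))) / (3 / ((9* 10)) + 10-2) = 148 / 5061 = 0.03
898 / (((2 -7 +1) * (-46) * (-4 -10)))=-0.35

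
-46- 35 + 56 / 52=-1039 / 13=-79.92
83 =83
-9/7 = -1.29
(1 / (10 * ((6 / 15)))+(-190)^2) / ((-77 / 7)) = -144401 / 44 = -3281.84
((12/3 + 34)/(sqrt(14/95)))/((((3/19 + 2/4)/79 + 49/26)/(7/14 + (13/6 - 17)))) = -370747 * sqrt(1330)/18039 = -749.53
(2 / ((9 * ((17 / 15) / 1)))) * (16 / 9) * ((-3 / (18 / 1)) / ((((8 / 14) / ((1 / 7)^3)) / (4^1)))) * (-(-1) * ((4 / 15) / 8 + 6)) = -1448 / 202419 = -0.01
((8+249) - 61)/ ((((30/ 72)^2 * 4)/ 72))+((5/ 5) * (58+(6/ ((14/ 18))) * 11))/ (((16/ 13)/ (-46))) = 2621849/ 175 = 14981.99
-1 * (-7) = 7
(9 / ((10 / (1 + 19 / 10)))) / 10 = 261 / 1000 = 0.26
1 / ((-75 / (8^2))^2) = 4096 / 5625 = 0.73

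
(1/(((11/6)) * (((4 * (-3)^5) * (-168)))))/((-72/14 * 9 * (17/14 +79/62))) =-0.00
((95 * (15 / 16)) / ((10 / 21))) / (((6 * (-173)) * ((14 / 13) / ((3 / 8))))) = -11115 / 177152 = -0.06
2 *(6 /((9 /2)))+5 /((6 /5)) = 41 /6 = 6.83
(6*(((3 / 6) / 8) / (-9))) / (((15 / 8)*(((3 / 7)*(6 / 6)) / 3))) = -7 / 45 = -0.16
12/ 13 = 0.92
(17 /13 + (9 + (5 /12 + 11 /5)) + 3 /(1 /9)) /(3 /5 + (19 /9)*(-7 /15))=-280269 /2704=-103.65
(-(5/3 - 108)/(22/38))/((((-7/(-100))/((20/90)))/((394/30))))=4341880/567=7657.64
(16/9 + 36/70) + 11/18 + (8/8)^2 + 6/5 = 5.10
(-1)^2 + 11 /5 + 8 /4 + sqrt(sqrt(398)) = 398^(1 /4) + 26 /5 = 9.67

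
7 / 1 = 7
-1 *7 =-7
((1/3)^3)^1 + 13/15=122/135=0.90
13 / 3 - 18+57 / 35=-1264 / 105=-12.04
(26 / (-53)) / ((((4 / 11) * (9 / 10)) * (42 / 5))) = -3575 / 20034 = -0.18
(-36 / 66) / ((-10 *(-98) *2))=-3 / 10780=-0.00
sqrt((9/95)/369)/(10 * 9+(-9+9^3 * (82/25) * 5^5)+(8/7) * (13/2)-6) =7 * sqrt(3895)/203733143665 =0.00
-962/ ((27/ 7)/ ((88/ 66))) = -26936/ 81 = -332.54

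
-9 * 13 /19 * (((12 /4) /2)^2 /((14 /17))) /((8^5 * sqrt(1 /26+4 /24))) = -17901 * sqrt(78) /139460608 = -0.00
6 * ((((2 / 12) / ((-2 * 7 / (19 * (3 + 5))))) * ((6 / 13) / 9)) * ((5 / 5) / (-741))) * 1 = 8 / 10647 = 0.00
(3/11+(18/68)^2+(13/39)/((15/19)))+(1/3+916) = 524782019/572220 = 917.10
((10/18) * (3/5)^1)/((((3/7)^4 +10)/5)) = 12005/72273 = 0.17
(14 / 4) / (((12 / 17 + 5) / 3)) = 1.84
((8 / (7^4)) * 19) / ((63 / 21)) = 152 / 7203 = 0.02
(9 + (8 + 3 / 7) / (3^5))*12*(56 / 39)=491776 / 3159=155.67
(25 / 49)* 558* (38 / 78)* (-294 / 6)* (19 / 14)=-839325 / 91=-9223.35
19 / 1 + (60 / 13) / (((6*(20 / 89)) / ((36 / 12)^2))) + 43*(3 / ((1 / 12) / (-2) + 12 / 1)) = 452161 / 7462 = 60.60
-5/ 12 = -0.42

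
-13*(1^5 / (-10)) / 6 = 0.22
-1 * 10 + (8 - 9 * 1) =-11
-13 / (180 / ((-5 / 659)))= 13 / 23724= 0.00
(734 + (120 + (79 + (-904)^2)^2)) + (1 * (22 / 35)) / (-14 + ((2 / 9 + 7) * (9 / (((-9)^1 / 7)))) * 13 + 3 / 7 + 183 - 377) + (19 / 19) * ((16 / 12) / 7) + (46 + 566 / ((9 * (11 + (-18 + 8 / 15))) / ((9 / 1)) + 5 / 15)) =87887651896880459111 / 131574030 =667971117832.91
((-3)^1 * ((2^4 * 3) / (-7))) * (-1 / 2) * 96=-6912 / 7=-987.43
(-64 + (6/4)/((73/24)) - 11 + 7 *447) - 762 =167352/73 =2292.49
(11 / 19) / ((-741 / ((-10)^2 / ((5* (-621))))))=220 / 8743059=0.00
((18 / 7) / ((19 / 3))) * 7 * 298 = 16092 / 19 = 846.95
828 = 828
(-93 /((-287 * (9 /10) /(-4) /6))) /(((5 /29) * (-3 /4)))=57536 /861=66.82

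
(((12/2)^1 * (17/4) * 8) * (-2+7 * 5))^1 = 6732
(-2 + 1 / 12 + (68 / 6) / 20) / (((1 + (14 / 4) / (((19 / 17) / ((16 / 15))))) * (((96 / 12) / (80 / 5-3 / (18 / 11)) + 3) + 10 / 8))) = -0.06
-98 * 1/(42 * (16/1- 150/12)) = -2/3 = -0.67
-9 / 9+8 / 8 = 0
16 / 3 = 5.33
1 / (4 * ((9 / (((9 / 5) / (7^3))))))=0.00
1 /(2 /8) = 4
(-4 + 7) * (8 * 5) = 120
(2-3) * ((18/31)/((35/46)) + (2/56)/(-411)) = -1361077/1783740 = -0.76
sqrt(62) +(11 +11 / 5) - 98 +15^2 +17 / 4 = sqrt(62) +2889 / 20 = 152.32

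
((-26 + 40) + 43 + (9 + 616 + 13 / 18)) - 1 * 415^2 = -3087761 / 18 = -171542.28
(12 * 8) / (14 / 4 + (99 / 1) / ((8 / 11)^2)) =6144 / 12203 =0.50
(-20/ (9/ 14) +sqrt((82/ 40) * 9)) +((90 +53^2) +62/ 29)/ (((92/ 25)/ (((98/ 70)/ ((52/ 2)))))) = 3 * sqrt(205)/ 10 +7078855/ 624312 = 15.63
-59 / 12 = -4.92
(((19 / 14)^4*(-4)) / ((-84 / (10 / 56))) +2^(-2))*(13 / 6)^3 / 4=13838369129 / 19516557312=0.71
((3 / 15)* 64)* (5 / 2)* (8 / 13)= 256 / 13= 19.69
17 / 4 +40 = 177 / 4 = 44.25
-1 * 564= -564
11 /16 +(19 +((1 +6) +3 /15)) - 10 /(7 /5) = 11057 /560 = 19.74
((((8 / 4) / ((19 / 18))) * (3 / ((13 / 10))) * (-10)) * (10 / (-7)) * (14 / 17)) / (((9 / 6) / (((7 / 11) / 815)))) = 201600 / 7528807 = 0.03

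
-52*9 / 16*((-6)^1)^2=-1053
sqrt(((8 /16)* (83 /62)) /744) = sqrt(498) /744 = 0.03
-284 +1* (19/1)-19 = -284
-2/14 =-1/7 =-0.14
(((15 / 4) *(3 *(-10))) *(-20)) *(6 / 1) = 13500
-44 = -44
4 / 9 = 0.44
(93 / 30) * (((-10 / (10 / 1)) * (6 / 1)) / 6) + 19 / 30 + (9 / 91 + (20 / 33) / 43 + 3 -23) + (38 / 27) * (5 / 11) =-126175474 / 5810805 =-21.71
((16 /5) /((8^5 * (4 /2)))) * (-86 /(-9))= 43 /92160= 0.00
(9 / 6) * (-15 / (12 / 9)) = -135 / 8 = -16.88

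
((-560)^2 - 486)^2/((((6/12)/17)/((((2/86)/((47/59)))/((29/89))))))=372415758863912/1247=298649365568.49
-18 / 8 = -9 / 4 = -2.25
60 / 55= 12 / 11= 1.09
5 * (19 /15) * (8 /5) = 152 /15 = 10.13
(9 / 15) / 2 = 3 / 10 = 0.30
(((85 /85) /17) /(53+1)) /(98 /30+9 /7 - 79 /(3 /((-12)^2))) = -35 /121690692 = -0.00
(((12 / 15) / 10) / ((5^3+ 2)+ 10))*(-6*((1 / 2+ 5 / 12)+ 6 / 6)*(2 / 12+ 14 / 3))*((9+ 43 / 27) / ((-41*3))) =95381 / 34123275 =0.00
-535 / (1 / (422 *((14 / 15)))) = -632156 / 3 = -210718.67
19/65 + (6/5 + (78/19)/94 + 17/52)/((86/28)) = 4011789/4991870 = 0.80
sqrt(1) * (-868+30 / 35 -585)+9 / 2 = -20267 / 14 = -1447.64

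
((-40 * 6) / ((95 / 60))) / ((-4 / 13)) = 9360 / 19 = 492.63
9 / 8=1.12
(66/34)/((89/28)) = 924/1513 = 0.61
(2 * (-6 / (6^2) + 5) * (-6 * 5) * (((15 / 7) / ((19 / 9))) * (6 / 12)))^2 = 383180625 / 17689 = 21662.09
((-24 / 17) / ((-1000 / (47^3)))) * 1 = 311469 / 2125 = 146.57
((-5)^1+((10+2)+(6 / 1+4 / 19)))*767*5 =962585 / 19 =50662.37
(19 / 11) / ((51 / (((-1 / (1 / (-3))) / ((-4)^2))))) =19 / 2992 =0.01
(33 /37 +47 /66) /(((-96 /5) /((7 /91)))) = -19585 /3047616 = -0.01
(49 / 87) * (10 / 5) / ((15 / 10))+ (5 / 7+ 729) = 1334560 / 1827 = 730.47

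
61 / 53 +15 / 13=1588 / 689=2.30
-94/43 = -2.19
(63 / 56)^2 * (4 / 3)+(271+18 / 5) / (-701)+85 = 4839467 / 56080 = 86.30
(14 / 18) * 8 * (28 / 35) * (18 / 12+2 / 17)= 1232 / 153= 8.05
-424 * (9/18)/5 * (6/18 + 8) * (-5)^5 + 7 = 3312521/3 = 1104173.67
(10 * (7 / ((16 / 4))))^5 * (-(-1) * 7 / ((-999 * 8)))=-367653125 / 255744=-1437.58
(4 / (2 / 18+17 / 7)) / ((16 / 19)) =1197 / 640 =1.87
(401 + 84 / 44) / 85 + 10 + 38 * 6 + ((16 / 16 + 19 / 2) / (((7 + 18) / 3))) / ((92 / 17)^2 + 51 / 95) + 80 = 494241607627 / 1531191530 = 322.78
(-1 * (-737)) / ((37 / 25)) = 18425 / 37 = 497.97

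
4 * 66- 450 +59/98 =-185.40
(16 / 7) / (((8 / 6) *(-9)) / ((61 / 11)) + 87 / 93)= -30256 / 16261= -1.86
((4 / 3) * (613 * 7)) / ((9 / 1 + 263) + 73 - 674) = -2452 / 141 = -17.39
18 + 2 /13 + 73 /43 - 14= 5.85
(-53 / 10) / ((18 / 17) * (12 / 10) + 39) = -901 / 6846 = -0.13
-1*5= -5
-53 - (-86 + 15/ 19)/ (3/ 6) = 2231/ 19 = 117.42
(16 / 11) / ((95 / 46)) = 736 / 1045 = 0.70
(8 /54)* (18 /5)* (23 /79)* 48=2944 /395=7.45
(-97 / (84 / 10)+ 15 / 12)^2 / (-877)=-748225 / 6188112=-0.12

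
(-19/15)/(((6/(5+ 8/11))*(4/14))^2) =-136857/9680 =-14.14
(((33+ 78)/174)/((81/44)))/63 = 814/147987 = 0.01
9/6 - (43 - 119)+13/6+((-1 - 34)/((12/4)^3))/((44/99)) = 307/4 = 76.75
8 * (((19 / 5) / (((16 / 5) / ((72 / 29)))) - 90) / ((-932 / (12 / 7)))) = 60588 / 47299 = 1.28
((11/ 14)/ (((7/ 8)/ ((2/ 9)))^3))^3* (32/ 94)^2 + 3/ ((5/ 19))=675195666217153613180417/ 59227688735320512937005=11.40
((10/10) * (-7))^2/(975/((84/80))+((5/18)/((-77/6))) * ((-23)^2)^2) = -11319/1184705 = -0.01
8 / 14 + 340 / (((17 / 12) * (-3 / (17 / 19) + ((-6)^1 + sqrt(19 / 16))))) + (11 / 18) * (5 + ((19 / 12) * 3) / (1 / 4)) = -18057664 / 1675821 - 55488 * sqrt(19) / 79801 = -13.81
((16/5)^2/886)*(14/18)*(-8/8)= -896/99675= -0.01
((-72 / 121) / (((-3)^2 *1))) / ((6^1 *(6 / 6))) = -4 / 363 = -0.01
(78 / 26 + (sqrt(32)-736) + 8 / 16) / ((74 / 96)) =-35160 / 37 + 192*sqrt(2) / 37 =-942.93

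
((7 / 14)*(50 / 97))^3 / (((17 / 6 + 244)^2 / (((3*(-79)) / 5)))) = -26662500 / 2001821363953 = -0.00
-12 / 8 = -3 / 2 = -1.50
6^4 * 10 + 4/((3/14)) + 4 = 38948/3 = 12982.67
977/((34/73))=71321/34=2097.68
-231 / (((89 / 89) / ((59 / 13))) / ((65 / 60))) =-4543 / 4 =-1135.75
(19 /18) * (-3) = -19 /6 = -3.17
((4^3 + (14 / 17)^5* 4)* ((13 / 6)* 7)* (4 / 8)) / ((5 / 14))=1391.11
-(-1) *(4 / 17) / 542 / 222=1 / 511377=0.00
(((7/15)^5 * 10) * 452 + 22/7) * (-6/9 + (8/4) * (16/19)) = 6362364868/60598125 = 104.99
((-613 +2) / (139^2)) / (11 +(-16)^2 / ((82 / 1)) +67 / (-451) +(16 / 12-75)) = 826683 / 1560460565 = 0.00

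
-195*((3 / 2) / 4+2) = -3705 / 8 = -463.12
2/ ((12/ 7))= 7/ 6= 1.17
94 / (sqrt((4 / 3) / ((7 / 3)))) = 47*sqrt(7) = 124.35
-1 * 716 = -716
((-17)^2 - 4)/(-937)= -285/937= -0.30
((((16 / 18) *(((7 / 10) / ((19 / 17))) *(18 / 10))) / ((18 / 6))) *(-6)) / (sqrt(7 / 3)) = -136 *sqrt(21) / 475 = -1.31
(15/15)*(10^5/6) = 50000/3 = 16666.67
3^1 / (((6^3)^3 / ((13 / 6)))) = 13 / 20155392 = 0.00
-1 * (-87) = 87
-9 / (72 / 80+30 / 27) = -810 / 181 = -4.48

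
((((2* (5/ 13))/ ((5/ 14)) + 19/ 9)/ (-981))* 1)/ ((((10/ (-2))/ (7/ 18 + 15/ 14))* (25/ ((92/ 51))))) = 4223536/ 46097312625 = 0.00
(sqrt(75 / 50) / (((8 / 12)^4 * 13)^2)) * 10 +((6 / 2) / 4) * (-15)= -45 / 4 +32805 * sqrt(6) / 43264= -9.39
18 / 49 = 0.37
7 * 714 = 4998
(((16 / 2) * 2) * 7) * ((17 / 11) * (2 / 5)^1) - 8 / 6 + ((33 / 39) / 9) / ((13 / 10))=5686478 / 83655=67.98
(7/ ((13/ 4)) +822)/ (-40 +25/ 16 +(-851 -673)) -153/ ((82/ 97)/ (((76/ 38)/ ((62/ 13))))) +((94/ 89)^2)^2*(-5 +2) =-4154821021486857991/ 51832429022053914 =-80.16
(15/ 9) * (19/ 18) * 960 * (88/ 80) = 16720/ 9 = 1857.78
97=97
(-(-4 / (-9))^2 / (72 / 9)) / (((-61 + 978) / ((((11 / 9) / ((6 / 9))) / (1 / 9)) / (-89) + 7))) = -1213 / 6610653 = -0.00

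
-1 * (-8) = 8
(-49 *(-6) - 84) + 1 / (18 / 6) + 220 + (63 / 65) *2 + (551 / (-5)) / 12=110003 / 260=423.09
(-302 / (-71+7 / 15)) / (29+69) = 2265 / 51842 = 0.04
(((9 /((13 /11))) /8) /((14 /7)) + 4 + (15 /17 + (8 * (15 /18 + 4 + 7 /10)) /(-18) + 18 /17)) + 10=6662933 /477360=13.96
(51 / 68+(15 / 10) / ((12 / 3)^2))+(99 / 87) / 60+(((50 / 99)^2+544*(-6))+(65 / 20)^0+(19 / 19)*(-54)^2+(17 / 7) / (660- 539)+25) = -102142123459 / 318336480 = -320.86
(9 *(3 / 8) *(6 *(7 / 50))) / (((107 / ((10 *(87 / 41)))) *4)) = 49329 / 350960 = 0.14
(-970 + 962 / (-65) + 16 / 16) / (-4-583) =4919 / 2935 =1.68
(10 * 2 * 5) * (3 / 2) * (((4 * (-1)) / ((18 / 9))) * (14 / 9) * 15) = -7000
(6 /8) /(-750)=-1 /1000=-0.00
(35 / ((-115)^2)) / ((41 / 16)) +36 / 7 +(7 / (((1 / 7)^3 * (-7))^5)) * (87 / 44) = -130588599802771339 / 33401060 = -3909714236.70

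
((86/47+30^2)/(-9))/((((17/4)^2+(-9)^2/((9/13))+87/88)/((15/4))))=-1864984/675249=-2.76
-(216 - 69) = -147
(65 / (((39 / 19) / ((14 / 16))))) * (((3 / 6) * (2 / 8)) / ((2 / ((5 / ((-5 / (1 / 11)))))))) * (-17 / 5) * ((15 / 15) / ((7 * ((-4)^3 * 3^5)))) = -323 / 65691648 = -0.00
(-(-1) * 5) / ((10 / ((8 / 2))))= 2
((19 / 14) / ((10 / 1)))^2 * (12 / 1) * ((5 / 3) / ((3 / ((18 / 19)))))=57 / 490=0.12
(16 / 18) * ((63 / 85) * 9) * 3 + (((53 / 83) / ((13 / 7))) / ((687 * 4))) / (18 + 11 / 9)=258532396269 / 14533892620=17.79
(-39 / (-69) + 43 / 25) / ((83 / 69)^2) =271998 / 172225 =1.58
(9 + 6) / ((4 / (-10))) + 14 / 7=-71 / 2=-35.50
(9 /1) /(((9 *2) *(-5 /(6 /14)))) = -3 /70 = -0.04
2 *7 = 14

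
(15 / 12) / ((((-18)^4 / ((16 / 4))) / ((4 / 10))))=1 / 52488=0.00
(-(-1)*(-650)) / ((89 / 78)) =-50700 / 89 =-569.66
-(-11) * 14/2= 77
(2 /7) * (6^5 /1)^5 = 56860576059859402752 /7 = 8122939437122771821.71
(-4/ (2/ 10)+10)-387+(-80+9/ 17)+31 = -7573/ 17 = -445.47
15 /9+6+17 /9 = 86 /9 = 9.56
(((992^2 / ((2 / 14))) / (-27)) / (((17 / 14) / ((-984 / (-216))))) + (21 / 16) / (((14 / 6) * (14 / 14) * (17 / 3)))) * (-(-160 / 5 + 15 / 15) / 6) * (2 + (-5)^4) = -409884215664209 / 132192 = -3100673381.63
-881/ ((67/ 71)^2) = -4441121/ 4489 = -989.33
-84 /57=-28 /19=-1.47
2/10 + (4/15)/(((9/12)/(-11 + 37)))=9.44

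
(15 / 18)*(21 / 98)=5 / 28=0.18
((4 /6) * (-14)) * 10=-280 /3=-93.33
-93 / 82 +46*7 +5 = 26721 / 82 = 325.87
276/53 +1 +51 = 3032/53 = 57.21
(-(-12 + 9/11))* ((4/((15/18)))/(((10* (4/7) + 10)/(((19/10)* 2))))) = 196308/15125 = 12.98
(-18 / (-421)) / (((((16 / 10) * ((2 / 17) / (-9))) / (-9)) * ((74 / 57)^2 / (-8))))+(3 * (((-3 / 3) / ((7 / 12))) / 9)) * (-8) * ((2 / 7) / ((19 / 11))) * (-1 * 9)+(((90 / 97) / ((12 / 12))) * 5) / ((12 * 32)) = -313525678733907 / 3331094345152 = -94.12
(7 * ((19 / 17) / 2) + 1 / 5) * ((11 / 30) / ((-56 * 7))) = -2563 / 666400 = -0.00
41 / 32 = 1.28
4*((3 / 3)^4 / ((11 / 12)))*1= 48 / 11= 4.36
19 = 19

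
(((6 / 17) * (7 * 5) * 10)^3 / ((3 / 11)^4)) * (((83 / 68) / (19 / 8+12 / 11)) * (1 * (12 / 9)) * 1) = 7335937470400000 / 45853029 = 159988066.88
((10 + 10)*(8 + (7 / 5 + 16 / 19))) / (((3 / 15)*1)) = 19460 / 19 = 1024.21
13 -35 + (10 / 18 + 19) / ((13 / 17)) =418 / 117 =3.57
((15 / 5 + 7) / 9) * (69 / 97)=230 / 291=0.79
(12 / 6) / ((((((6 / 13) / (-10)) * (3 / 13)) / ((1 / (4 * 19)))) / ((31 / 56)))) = -26195 / 19152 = -1.37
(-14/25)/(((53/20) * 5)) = -0.04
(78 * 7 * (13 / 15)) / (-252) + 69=6041 / 90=67.12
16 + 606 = 622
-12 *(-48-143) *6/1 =13752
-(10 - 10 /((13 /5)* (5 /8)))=-50 /13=-3.85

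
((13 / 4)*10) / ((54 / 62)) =2015 / 54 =37.31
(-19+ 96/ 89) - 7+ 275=22257/ 89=250.08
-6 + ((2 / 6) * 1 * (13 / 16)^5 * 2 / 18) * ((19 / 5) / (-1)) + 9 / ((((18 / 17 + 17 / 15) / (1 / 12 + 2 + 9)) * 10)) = -118658372713 / 79130787840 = -1.50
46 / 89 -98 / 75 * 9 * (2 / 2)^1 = -25016 / 2225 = -11.24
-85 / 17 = -5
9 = 9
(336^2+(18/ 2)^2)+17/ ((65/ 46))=7344287/ 65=112989.03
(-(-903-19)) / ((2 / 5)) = 2305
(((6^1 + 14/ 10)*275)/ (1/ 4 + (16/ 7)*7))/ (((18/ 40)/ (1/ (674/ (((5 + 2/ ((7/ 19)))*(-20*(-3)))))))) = 23768800/ 92001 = 258.35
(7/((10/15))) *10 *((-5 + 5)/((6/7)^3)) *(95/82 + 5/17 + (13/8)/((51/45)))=0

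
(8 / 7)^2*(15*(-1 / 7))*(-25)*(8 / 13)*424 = 81408000 / 4459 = 18257.01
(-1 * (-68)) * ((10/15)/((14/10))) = 680/21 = 32.38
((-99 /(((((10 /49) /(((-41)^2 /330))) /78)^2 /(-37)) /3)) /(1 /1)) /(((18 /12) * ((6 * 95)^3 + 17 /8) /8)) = 12218235829267104 /10185615116875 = 1199.56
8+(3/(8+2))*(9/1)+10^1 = 207/10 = 20.70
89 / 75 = 1.19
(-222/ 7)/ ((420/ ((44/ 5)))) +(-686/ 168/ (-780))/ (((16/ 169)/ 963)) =16490571/ 313600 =52.58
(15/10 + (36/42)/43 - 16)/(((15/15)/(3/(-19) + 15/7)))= -1150644/40033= -28.74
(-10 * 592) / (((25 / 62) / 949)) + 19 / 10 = -27865673 / 2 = -13932836.50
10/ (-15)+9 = 25/ 3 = 8.33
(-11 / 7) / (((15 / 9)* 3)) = -0.31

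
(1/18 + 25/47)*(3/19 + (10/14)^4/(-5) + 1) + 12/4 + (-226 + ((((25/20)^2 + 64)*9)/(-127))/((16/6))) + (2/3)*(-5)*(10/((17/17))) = -11535971827865/44812768896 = -257.43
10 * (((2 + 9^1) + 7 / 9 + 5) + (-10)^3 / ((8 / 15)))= -167240 / 9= -18582.22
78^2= 6084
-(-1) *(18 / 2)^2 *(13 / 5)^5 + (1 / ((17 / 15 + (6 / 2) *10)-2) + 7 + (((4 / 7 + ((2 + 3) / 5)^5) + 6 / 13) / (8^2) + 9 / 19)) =76602808902129 / 7953400000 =9631.45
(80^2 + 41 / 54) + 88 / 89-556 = 28094665 / 4806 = 5845.75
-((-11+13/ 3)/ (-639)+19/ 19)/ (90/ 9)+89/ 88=767837/ 843480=0.91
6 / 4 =3 / 2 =1.50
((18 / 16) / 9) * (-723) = -723 / 8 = -90.38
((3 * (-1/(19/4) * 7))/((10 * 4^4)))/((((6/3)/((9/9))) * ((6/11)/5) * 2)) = -77/19456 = -0.00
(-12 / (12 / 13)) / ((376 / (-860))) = 2795 / 94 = 29.73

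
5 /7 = 0.71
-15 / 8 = -1.88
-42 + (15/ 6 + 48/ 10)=-347/ 10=-34.70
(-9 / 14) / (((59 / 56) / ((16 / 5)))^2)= -516096 / 87025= -5.93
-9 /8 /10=-9 /80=-0.11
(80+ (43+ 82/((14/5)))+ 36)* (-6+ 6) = 0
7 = 7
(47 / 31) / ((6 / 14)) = 329 / 93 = 3.54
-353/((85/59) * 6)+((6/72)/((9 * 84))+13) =-21465779/771120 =-27.84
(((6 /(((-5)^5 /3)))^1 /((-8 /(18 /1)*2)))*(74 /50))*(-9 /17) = -26973 /5312500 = -0.01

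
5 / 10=1 / 2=0.50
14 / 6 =7 / 3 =2.33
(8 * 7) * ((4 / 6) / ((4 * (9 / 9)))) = 28 / 3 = 9.33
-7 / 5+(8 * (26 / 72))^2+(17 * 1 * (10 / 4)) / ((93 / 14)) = 167528 / 12555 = 13.34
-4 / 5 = -0.80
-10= -10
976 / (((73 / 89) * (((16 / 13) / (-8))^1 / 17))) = -9598472 / 73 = -131485.92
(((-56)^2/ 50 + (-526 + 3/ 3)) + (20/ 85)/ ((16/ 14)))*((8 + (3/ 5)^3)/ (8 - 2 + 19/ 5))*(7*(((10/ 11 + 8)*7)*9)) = -177885112041/ 116875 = -1522011.65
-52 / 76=-13 / 19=-0.68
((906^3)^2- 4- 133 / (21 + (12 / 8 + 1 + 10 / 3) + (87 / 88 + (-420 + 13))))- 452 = 55362574685047709004912 / 100103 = 553056099068436600.35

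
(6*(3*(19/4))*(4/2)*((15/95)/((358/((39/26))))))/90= 9/7160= 0.00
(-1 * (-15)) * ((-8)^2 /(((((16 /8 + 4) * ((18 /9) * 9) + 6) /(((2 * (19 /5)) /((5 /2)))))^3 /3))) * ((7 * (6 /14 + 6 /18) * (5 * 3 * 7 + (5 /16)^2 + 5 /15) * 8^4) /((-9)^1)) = -10613030912 /759375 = -13976.01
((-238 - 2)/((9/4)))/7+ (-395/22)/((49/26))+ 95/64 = -2409265/103488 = -23.28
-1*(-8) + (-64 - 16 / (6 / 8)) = -232 / 3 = -77.33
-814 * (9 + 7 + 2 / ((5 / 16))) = -91168 / 5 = -18233.60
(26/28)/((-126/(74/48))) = -481/42336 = -0.01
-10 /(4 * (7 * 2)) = -0.18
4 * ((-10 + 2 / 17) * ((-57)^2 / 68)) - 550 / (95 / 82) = -12977588 / 5491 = -2363.43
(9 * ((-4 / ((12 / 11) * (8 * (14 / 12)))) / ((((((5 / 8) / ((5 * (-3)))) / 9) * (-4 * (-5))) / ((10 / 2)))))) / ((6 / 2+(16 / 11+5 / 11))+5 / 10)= 29403 / 833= 35.30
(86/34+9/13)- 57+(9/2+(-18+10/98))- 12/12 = -68.18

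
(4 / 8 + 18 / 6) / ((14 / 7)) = 7 / 4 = 1.75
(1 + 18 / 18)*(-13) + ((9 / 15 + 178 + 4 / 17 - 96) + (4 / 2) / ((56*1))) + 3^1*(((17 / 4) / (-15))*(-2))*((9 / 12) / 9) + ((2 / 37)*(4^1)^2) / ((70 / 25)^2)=211270519 / 3698520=57.12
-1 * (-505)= 505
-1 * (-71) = 71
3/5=0.60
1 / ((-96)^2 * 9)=1 / 82944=0.00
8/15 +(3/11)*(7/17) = 1811/2805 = 0.65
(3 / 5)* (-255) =-153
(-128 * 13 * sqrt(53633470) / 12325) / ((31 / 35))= -11648 * sqrt(53633470) / 76415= -1116.33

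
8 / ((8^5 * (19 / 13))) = 13 / 77824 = 0.00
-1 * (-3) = 3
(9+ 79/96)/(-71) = -0.14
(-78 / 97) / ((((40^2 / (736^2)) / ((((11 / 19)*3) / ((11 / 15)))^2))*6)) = -8912592 / 35017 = -254.52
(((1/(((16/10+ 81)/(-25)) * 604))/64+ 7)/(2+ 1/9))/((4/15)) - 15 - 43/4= -850343369/63859712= -13.32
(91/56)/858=1/528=0.00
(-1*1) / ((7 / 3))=-3 / 7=-0.43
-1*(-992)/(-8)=-124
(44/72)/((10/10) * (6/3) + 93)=11/1710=0.01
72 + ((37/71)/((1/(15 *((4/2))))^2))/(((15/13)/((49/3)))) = 476492/71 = 6711.15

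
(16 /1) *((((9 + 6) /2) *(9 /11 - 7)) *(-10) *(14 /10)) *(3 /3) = 114240 /11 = 10385.45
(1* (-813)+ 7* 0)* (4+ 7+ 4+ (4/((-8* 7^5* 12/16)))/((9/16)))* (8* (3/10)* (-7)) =7378574452/36015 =204875.04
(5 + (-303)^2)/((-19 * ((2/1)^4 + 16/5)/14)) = -1606745/456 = -3523.56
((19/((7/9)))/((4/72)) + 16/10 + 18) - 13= 15621/35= 446.31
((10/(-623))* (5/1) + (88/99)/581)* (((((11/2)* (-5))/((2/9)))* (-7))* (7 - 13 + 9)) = -3022635/14774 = -204.59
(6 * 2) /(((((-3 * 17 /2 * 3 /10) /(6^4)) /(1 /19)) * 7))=-34560 /2261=-15.29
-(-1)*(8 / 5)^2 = 64 / 25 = 2.56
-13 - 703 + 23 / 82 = -58689 / 82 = -715.72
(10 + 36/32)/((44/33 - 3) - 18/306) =-4539/704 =-6.45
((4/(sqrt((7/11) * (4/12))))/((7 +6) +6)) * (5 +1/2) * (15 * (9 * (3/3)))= 2970 * sqrt(231)/133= 339.40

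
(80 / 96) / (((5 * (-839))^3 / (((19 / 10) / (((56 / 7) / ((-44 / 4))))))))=209 / 7087076628000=0.00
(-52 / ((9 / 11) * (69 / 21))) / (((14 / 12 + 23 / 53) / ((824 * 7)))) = -2448077632 / 35121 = -69704.10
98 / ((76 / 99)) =4851 / 38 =127.66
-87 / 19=-4.58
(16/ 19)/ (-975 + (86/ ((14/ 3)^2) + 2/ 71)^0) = -8/ 9253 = -0.00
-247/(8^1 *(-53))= 0.58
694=694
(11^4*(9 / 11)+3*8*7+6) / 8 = 12153 / 8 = 1519.12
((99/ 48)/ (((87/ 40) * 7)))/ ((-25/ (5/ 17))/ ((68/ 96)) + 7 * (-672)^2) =55/ 1283353008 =0.00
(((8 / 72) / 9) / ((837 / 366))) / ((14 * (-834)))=-0.00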